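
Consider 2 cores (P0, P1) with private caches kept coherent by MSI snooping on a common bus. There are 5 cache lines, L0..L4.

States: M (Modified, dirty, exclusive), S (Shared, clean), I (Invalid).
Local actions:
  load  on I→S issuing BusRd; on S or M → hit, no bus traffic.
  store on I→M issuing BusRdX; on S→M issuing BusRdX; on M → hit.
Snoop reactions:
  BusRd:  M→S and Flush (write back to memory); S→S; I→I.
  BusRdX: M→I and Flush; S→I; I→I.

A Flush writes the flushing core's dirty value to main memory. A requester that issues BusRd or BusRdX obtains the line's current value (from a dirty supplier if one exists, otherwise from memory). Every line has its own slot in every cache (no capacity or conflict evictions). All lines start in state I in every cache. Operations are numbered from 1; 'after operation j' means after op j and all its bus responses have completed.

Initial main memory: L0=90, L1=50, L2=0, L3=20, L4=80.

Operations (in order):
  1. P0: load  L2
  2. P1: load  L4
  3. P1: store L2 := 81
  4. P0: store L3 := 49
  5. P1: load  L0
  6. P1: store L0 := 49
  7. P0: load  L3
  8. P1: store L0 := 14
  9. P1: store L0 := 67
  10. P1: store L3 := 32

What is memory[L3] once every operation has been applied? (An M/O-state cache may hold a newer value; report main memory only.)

memory[L3] = 49

step 1: P0: load  L2  ⟶  SI  (L2)  txn=BusRd  M[L2]=0
step 2: P1: load  L4  ⟶  IS  (L4)  txn=BusRd  M[L4]=80
step 3: P1: store L2 := 81  ⟶  IM  (L2)  txn=BusRdX  M[L2]=0
step 4: P0: store L3 := 49  ⟶  MI  (L3)  txn=BusRdX  M[L3]=20
step 5: P1: load  L0  ⟶  IS  (L0)  txn=BusRd  M[L0]=90
step 6: P1: store L0 := 49  ⟶  IM  (L0)  txn=BusRdX  M[L0]=90
step 7: P0: load  L3  ⟶  MI  (L3)  txn=∅  M[L3]=20
step 8: P1: store L0 := 14  ⟶  IM  (L0)  txn=∅  M[L0]=90
step 9: P1: store L0 := 67  ⟶  IM  (L0)  txn=∅  M[L0]=90
step 10: P1: store L3 := 32  ⟶  IM  (L3)  txn=BusRdX+Flush  M[L3]=49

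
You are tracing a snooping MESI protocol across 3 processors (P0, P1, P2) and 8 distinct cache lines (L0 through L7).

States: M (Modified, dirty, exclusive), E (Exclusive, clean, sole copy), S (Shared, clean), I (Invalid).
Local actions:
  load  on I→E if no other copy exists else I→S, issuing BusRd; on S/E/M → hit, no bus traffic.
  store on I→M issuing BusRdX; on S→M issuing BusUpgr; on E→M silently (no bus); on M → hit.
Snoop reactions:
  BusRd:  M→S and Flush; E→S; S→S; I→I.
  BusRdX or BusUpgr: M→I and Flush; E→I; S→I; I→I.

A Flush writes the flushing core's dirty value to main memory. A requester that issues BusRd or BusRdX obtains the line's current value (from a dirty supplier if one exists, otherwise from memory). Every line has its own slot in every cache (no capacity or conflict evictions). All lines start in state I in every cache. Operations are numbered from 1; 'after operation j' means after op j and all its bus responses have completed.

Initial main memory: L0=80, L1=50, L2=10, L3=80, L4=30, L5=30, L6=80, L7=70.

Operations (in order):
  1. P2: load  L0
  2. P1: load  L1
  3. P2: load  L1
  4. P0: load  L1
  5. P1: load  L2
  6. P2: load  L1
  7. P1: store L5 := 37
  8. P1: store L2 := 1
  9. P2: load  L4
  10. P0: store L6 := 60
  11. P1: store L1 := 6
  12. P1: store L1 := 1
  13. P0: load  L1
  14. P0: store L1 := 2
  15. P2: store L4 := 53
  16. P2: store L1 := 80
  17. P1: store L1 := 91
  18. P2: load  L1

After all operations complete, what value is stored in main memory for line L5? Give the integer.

memory[L5] = 30

1. P2: load  L0  bus=[BusRd]  L0: P0=I P1=I P2=E  mem[L0]=80
2. P1: load  L1  bus=[BusRd]  L1: P0=I P1=E P2=I  mem[L1]=50
3. P2: load  L1  bus=[BusRd]  L1: P0=I P1=S P2=S  mem[L1]=50
4. P0: load  L1  bus=[BusRd]  L1: P0=S P1=S P2=S  mem[L1]=50
5. P1: load  L2  bus=[BusRd]  L2: P0=I P1=E P2=I  mem[L2]=10
6. P2: load  L1  bus=[-]  L1: P0=S P1=S P2=S  mem[L1]=50
7. P1: store L5 := 37  bus=[BusRdX]  L5: P0=I P1=M P2=I  mem[L5]=30
8. P1: store L2 := 1  bus=[-]  L2: P0=I P1=M P2=I  mem[L2]=10
9. P2: load  L4  bus=[BusRd]  L4: P0=I P1=I P2=E  mem[L4]=30
10. P0: store L6 := 60  bus=[BusRdX]  L6: P0=M P1=I P2=I  mem[L6]=80
11. P1: store L1 := 6  bus=[BusUpgr]  L1: P0=I P1=M P2=I  mem[L1]=50
12. P1: store L1 := 1  bus=[-]  L1: P0=I P1=M P2=I  mem[L1]=50
13. P0: load  L1  bus=[BusRd,Flush]  L1: P0=S P1=S P2=I  mem[L1]=1
14. P0: store L1 := 2  bus=[BusUpgr]  L1: P0=M P1=I P2=I  mem[L1]=1
15. P2: store L4 := 53  bus=[-]  L4: P0=I P1=I P2=M  mem[L4]=30
16. P2: store L1 := 80  bus=[BusRdX,Flush]  L1: P0=I P1=I P2=M  mem[L1]=2
17. P1: store L1 := 91  bus=[BusRdX,Flush]  L1: P0=I P1=M P2=I  mem[L1]=80
18. P2: load  L1  bus=[BusRd,Flush]  L1: P0=I P1=S P2=S  mem[L1]=91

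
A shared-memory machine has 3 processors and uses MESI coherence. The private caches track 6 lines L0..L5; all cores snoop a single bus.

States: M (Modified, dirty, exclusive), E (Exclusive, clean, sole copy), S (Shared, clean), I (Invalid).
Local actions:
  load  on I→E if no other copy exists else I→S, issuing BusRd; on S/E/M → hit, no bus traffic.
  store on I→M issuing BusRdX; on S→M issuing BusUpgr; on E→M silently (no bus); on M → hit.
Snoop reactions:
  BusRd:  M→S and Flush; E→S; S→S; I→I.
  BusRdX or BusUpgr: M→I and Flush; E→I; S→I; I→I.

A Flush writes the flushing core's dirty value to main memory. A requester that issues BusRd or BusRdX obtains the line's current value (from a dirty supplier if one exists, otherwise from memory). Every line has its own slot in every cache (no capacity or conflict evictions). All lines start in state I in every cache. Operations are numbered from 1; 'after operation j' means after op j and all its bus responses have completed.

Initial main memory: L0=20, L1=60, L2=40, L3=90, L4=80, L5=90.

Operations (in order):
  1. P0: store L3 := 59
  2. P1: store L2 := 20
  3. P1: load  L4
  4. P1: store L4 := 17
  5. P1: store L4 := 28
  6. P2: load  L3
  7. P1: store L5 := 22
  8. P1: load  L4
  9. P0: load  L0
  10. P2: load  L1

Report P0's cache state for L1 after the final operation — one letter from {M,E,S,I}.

state = I

step 1: P0: store L3 := 59  ⟶  MII  (L3)  txn=BusRdX  M[L3]=90
step 2: P1: store L2 := 20  ⟶  IMI  (L2)  txn=BusRdX  M[L2]=40
step 3: P1: load  L4  ⟶  IEI  (L4)  txn=BusRd  M[L4]=80
step 4: P1: store L4 := 17  ⟶  IMI  (L4)  txn=∅  M[L4]=80
step 5: P1: store L4 := 28  ⟶  IMI  (L4)  txn=∅  M[L4]=80
step 6: P2: load  L3  ⟶  SIS  (L3)  txn=BusRd+Flush  M[L3]=59
step 7: P1: store L5 := 22  ⟶  IMI  (L5)  txn=BusRdX  M[L5]=90
step 8: P1: load  L4  ⟶  IMI  (L4)  txn=∅  M[L4]=80
step 9: P0: load  L0  ⟶  EII  (L0)  txn=BusRd  M[L0]=20
step 10: P2: load  L1  ⟶  IIE  (L1)  txn=BusRd  M[L1]=60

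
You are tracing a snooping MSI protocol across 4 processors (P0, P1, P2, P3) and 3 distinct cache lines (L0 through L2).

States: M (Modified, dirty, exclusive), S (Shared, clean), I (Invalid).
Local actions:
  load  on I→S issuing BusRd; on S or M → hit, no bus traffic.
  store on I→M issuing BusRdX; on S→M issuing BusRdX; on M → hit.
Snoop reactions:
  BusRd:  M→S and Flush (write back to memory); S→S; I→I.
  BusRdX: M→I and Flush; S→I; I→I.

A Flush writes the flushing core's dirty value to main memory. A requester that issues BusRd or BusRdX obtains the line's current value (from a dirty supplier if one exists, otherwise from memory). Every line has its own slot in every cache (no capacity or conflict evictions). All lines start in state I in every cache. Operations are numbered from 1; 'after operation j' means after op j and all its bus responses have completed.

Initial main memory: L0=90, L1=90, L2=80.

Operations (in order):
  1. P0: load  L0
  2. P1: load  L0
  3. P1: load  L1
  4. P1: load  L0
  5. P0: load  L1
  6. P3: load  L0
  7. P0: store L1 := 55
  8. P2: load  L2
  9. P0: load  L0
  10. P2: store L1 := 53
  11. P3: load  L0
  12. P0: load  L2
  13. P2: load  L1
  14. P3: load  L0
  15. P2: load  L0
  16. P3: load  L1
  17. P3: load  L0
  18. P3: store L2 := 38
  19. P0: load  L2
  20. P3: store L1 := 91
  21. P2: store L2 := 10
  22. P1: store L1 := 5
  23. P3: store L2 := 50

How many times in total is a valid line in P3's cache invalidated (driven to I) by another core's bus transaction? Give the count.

  op1 P0: load  L0 → S/I/I/I on L0; bus BusRd; mem=90
  op2 P1: load  L0 → S/S/I/I on L0; bus BusRd; mem=90
  op3 P1: load  L1 → I/S/I/I on L1; bus BusRd; mem=90
  op4 P1: load  L0 → S/S/I/I on L0; bus (none); mem=90
  op5 P0: load  L1 → S/S/I/I on L1; bus BusRd; mem=90
  op6 P3: load  L0 → S/S/I/S on L0; bus BusRd; mem=90
  op7 P0: store L1 := 55 → M/I/I/I on L1; bus BusRdX; mem=90
  op8 P2: load  L2 → I/I/S/I on L2; bus BusRd; mem=80
  op9 P0: load  L0 → S/S/I/S on L0; bus (none); mem=90
  op10 P2: store L1 := 53 → I/I/M/I on L1; bus BusRdX Flush; mem=55
  op11 P3: load  L0 → S/S/I/S on L0; bus (none); mem=90
  op12 P0: load  L2 → S/I/S/I on L2; bus BusRd; mem=80
  op13 P2: load  L1 → I/I/M/I on L1; bus (none); mem=55
  op14 P3: load  L0 → S/S/I/S on L0; bus (none); mem=90
  op15 P2: load  L0 → S/S/S/S on L0; bus BusRd; mem=90
  op16 P3: load  L1 → I/I/S/S on L1; bus BusRd Flush; mem=53
  op17 P3: load  L0 → S/S/S/S on L0; bus (none); mem=90
  op18 P3: store L2 := 38 → I/I/I/M on L2; bus BusRdX; mem=80
  op19 P0: load  L2 → S/I/I/S on L2; bus BusRd Flush; mem=38
  op20 P3: store L1 := 91 → I/I/I/M on L1; bus BusRdX; mem=53
  op21 P2: store L2 := 10 → I/I/M/I on L2; bus BusRdX; mem=38
  op22 P1: store L1 := 5 → I/M/I/I on L1; bus BusRdX Flush; mem=91
  op23 P3: store L2 := 50 → I/I/I/M on L2; bus BusRdX Flush; mem=10

invalidations = 2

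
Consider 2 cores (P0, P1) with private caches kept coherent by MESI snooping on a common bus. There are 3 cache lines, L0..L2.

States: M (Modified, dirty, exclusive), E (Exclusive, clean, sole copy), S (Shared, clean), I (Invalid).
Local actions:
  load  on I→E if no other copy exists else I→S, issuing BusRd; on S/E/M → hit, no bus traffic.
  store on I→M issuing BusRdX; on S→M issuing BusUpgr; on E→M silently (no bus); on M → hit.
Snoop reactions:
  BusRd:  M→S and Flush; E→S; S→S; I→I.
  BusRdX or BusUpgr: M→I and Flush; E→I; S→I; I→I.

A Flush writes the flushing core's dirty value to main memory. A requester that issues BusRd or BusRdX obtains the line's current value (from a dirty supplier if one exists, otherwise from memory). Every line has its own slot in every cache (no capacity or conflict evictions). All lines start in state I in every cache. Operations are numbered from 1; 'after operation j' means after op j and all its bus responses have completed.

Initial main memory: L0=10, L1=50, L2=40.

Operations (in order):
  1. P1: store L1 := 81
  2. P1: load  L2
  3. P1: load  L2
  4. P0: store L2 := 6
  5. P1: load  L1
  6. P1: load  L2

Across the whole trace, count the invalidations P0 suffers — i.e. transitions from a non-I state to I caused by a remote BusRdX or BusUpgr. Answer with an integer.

  op1 P1: store L1 := 81 → I/M on L1; bus BusRdX; mem=50
  op2 P1: load  L2 → I/E on L2; bus BusRd; mem=40
  op3 P1: load  L2 → I/E on L2; bus (none); mem=40
  op4 P0: store L2 := 6 → M/I on L2; bus BusRdX; mem=40
  op5 P1: load  L1 → I/M on L1; bus (none); mem=50
  op6 P1: load  L2 → S/S on L2; bus BusRd Flush; mem=6

invalidations = 0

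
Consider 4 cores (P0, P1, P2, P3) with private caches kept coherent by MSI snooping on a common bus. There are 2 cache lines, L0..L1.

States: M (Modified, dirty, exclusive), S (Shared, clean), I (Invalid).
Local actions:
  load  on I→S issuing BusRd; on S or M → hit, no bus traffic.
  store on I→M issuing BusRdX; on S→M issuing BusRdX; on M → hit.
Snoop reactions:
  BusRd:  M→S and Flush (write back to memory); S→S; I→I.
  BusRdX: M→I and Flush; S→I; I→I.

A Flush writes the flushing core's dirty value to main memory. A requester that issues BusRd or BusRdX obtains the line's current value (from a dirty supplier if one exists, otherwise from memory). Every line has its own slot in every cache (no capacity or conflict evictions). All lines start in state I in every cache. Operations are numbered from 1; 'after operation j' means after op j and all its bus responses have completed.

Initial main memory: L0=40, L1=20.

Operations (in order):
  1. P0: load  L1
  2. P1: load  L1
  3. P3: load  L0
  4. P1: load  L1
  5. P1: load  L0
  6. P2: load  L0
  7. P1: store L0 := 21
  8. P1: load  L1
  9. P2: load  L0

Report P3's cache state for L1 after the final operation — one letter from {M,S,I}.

step 1: P0: load  L1  ⟶  SIII  (L1)  txn=BusRd  M[L1]=20
step 2: P1: load  L1  ⟶  SSII  (L1)  txn=BusRd  M[L1]=20
step 3: P3: load  L0  ⟶  IIIS  (L0)  txn=BusRd  M[L0]=40
step 4: P1: load  L1  ⟶  SSII  (L1)  txn=∅  M[L1]=20
step 5: P1: load  L0  ⟶  ISIS  (L0)  txn=BusRd  M[L0]=40
step 6: P2: load  L0  ⟶  ISSS  (L0)  txn=BusRd  M[L0]=40
step 7: P1: store L0 := 21  ⟶  IMII  (L0)  txn=BusRdX  M[L0]=40
step 8: P1: load  L1  ⟶  SSII  (L1)  txn=∅  M[L1]=20
step 9: P2: load  L0  ⟶  ISSI  (L0)  txn=BusRd+Flush  M[L0]=21

state = I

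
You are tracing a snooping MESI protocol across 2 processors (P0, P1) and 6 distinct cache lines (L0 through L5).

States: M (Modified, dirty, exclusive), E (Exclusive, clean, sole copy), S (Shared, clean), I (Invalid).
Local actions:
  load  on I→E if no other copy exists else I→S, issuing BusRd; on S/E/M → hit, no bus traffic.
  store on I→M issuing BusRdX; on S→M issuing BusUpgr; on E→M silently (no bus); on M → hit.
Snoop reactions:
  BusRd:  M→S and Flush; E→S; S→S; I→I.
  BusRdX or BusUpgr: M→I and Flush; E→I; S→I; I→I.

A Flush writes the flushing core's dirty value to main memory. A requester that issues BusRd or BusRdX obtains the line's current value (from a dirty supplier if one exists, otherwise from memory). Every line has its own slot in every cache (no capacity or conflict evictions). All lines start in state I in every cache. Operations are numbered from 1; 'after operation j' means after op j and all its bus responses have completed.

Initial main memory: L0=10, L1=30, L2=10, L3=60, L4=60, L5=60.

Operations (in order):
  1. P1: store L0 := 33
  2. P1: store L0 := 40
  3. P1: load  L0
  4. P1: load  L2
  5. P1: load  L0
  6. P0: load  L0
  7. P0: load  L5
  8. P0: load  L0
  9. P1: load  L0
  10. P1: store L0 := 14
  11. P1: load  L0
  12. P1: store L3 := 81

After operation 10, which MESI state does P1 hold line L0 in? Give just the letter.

step 1: P1: store L0 := 33  ⟶  IM  (L0)  txn=BusRdX  M[L0]=10
step 2: P1: store L0 := 40  ⟶  IM  (L0)  txn=∅  M[L0]=10
step 3: P1: load  L0  ⟶  IM  (L0)  txn=∅  M[L0]=10
step 4: P1: load  L2  ⟶  IE  (L2)  txn=BusRd  M[L2]=10
step 5: P1: load  L0  ⟶  IM  (L0)  txn=∅  M[L0]=10
step 6: P0: load  L0  ⟶  SS  (L0)  txn=BusRd+Flush  M[L0]=40
step 7: P0: load  L5  ⟶  EI  (L5)  txn=BusRd  M[L5]=60
step 8: P0: load  L0  ⟶  SS  (L0)  txn=∅  M[L0]=40
step 9: P1: load  L0  ⟶  SS  (L0)  txn=∅  M[L0]=40
step 10: P1: store L0 := 14  ⟶  IM  (L0)  txn=BusUpgr  M[L0]=40
step 11: P1: load  L0  ⟶  IM  (L0)  txn=∅  M[L0]=40
step 12: P1: store L3 := 81  ⟶  IM  (L3)  txn=BusRdX  M[L3]=60

state = M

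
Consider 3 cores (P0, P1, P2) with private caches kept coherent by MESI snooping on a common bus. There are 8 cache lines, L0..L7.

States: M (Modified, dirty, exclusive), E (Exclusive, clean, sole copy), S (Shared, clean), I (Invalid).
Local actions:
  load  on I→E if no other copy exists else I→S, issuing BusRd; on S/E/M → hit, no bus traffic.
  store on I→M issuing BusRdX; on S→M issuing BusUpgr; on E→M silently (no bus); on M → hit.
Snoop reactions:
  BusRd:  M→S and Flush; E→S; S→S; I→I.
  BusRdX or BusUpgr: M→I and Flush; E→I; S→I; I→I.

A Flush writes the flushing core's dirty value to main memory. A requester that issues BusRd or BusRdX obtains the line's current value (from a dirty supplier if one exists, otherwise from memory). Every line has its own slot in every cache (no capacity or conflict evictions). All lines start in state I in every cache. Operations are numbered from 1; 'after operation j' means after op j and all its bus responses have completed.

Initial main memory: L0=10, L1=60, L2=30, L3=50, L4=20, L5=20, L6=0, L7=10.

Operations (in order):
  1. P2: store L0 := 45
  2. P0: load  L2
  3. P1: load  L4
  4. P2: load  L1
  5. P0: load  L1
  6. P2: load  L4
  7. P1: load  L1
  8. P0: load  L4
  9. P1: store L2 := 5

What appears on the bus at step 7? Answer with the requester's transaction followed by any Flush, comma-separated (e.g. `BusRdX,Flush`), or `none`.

[1] P2: store L0 := 45 | P0:I, P1:I, P2:M(45) | bus: BusRdX
[2] P0: load  L2 | P0:E(30), P1:I, P2:I | bus: BusRd
[3] P1: load  L4 | P0:I, P1:E(20), P2:I | bus: BusRd
[4] P2: load  L1 | P0:I, P1:I, P2:E(60) | bus: BusRd
[5] P0: load  L1 | P0:S(60), P1:I, P2:S(60) | bus: BusRd
[6] P2: load  L4 | P0:I, P1:S(20), P2:S(20) | bus: BusRd
[7] P1: load  L1 | P0:S(60), P1:S(60), P2:S(60) | bus: BusRd
[8] P0: load  L4 | P0:S(20), P1:S(20), P2:S(20) | bus: BusRd
[9] P1: store L2 := 5 | P0:I, P1:M(5), P2:I | bus: BusRdX

bus = BusRd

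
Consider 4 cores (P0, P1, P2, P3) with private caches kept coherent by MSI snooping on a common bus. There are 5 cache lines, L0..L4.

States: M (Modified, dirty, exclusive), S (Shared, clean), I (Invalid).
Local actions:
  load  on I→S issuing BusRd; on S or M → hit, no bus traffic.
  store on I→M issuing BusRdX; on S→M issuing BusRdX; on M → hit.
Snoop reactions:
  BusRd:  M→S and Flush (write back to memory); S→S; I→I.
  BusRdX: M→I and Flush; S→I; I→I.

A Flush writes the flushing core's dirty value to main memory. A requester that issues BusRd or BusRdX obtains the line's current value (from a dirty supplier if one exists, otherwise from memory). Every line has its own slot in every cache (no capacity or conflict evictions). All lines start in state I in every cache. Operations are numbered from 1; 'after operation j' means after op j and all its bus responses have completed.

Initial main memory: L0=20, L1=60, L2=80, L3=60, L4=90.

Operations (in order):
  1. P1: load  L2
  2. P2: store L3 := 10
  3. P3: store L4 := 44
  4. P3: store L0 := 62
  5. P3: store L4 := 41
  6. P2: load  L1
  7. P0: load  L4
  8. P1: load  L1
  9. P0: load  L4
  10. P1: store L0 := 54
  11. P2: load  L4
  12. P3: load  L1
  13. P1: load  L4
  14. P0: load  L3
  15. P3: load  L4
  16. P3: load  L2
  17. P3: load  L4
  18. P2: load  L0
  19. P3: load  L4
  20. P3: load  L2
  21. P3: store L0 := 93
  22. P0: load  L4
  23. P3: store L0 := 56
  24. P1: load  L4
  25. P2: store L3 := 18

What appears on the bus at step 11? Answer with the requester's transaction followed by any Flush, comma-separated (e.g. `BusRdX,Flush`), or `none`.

1. P1: load  L2  bus=[BusRd]  L2: P0=I P1=S P2=I P3=I  mem[L2]=80
2. P2: store L3 := 10  bus=[BusRdX]  L3: P0=I P1=I P2=M P3=I  mem[L3]=60
3. P3: store L4 := 44  bus=[BusRdX]  L4: P0=I P1=I P2=I P3=M  mem[L4]=90
4. P3: store L0 := 62  bus=[BusRdX]  L0: P0=I P1=I P2=I P3=M  mem[L0]=20
5. P3: store L4 := 41  bus=[-]  L4: P0=I P1=I P2=I P3=M  mem[L4]=90
6. P2: load  L1  bus=[BusRd]  L1: P0=I P1=I P2=S P3=I  mem[L1]=60
7. P0: load  L4  bus=[BusRd,Flush]  L4: P0=S P1=I P2=I P3=S  mem[L4]=41
8. P1: load  L1  bus=[BusRd]  L1: P0=I P1=S P2=S P3=I  mem[L1]=60
9. P0: load  L4  bus=[-]  L4: P0=S P1=I P2=I P3=S  mem[L4]=41
10. P1: store L0 := 54  bus=[BusRdX,Flush]  L0: P0=I P1=M P2=I P3=I  mem[L0]=62
11. P2: load  L4  bus=[BusRd]  L4: P0=S P1=I P2=S P3=S  mem[L4]=41
12. P3: load  L1  bus=[BusRd]  L1: P0=I P1=S P2=S P3=S  mem[L1]=60
13. P1: load  L4  bus=[BusRd]  L4: P0=S P1=S P2=S P3=S  mem[L4]=41
14. P0: load  L3  bus=[BusRd,Flush]  L3: P0=S P1=I P2=S P3=I  mem[L3]=10
15. P3: load  L4  bus=[-]  L4: P0=S P1=S P2=S P3=S  mem[L4]=41
16. P3: load  L2  bus=[BusRd]  L2: P0=I P1=S P2=I P3=S  mem[L2]=80
17. P3: load  L4  bus=[-]  L4: P0=S P1=S P2=S P3=S  mem[L4]=41
18. P2: load  L0  bus=[BusRd,Flush]  L0: P0=I P1=S P2=S P3=I  mem[L0]=54
19. P3: load  L4  bus=[-]  L4: P0=S P1=S P2=S P3=S  mem[L4]=41
20. P3: load  L2  bus=[-]  L2: P0=I P1=S P2=I P3=S  mem[L2]=80
21. P3: store L0 := 93  bus=[BusRdX]  L0: P0=I P1=I P2=I P3=M  mem[L0]=54
22. P0: load  L4  bus=[-]  L4: P0=S P1=S P2=S P3=S  mem[L4]=41
23. P3: store L0 := 56  bus=[-]  L0: P0=I P1=I P2=I P3=M  mem[L0]=54
24. P1: load  L4  bus=[-]  L4: P0=S P1=S P2=S P3=S  mem[L4]=41
25. P2: store L3 := 18  bus=[BusRdX]  L3: P0=I P1=I P2=M P3=I  mem[L3]=10

bus = BusRd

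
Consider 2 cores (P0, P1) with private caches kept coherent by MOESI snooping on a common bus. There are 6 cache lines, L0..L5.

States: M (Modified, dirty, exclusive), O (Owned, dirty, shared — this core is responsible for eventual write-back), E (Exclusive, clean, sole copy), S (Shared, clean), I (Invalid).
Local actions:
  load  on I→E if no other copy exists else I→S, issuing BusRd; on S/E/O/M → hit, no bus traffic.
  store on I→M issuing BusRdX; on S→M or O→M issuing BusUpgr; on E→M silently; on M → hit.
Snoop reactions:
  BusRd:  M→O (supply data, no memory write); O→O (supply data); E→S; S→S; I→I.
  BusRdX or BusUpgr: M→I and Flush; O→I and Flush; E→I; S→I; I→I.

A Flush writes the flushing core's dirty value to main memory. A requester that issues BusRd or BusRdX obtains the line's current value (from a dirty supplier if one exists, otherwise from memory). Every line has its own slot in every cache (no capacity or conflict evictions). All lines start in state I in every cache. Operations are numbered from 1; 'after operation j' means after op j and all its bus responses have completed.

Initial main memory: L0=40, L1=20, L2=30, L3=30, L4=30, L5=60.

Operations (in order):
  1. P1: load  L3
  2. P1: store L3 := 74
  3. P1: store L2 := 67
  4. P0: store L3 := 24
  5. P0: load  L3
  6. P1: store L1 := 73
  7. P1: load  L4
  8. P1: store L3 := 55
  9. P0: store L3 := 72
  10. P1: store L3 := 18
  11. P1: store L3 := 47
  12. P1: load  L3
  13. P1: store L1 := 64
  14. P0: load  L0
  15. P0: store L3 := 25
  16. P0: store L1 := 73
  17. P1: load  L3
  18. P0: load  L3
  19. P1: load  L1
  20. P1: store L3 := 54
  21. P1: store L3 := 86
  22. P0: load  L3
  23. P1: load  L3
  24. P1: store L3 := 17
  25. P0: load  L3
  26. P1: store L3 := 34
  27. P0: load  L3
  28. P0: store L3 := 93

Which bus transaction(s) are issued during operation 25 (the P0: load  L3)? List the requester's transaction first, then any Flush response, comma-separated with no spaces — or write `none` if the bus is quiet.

step 1: P1: load  L3  ⟶  IE  (L3)  txn=BusRd  M[L3]=30
step 2: P1: store L3 := 74  ⟶  IM  (L3)  txn=∅  M[L3]=30
step 3: P1: store L2 := 67  ⟶  IM  (L2)  txn=BusRdX  M[L2]=30
step 4: P0: store L3 := 24  ⟶  MI  (L3)  txn=BusRdX+Flush  M[L3]=74
step 5: P0: load  L3  ⟶  MI  (L3)  txn=∅  M[L3]=74
step 6: P1: store L1 := 73  ⟶  IM  (L1)  txn=BusRdX  M[L1]=20
step 7: P1: load  L4  ⟶  IE  (L4)  txn=BusRd  M[L4]=30
step 8: P1: store L3 := 55  ⟶  IM  (L3)  txn=BusRdX+Flush  M[L3]=24
step 9: P0: store L3 := 72  ⟶  MI  (L3)  txn=BusRdX+Flush  M[L3]=55
step 10: P1: store L3 := 18  ⟶  IM  (L3)  txn=BusRdX+Flush  M[L3]=72
step 11: P1: store L3 := 47  ⟶  IM  (L3)  txn=∅  M[L3]=72
step 12: P1: load  L3  ⟶  IM  (L3)  txn=∅  M[L3]=72
step 13: P1: store L1 := 64  ⟶  IM  (L1)  txn=∅  M[L1]=20
step 14: P0: load  L0  ⟶  EI  (L0)  txn=BusRd  M[L0]=40
step 15: P0: store L3 := 25  ⟶  MI  (L3)  txn=BusRdX+Flush  M[L3]=47
step 16: P0: store L1 := 73  ⟶  MI  (L1)  txn=BusRdX+Flush  M[L1]=64
step 17: P1: load  L3  ⟶  OS  (L3)  txn=BusRd  M[L3]=47
step 18: P0: load  L3  ⟶  OS  (L3)  txn=∅  M[L3]=47
step 19: P1: load  L1  ⟶  OS  (L1)  txn=BusRd  M[L1]=64
step 20: P1: store L3 := 54  ⟶  IM  (L3)  txn=BusUpgr+Flush  M[L3]=25
step 21: P1: store L3 := 86  ⟶  IM  (L3)  txn=∅  M[L3]=25
step 22: P0: load  L3  ⟶  SO  (L3)  txn=BusRd  M[L3]=25
step 23: P1: load  L3  ⟶  SO  (L3)  txn=∅  M[L3]=25
step 24: P1: store L3 := 17  ⟶  IM  (L3)  txn=BusUpgr  M[L3]=25
step 25: P0: load  L3  ⟶  SO  (L3)  txn=BusRd  M[L3]=25
step 26: P1: store L3 := 34  ⟶  IM  (L3)  txn=BusUpgr  M[L3]=25
step 27: P0: load  L3  ⟶  SO  (L3)  txn=BusRd  M[L3]=25
step 28: P0: store L3 := 93  ⟶  MI  (L3)  txn=BusUpgr+Flush  M[L3]=34

bus = BusRd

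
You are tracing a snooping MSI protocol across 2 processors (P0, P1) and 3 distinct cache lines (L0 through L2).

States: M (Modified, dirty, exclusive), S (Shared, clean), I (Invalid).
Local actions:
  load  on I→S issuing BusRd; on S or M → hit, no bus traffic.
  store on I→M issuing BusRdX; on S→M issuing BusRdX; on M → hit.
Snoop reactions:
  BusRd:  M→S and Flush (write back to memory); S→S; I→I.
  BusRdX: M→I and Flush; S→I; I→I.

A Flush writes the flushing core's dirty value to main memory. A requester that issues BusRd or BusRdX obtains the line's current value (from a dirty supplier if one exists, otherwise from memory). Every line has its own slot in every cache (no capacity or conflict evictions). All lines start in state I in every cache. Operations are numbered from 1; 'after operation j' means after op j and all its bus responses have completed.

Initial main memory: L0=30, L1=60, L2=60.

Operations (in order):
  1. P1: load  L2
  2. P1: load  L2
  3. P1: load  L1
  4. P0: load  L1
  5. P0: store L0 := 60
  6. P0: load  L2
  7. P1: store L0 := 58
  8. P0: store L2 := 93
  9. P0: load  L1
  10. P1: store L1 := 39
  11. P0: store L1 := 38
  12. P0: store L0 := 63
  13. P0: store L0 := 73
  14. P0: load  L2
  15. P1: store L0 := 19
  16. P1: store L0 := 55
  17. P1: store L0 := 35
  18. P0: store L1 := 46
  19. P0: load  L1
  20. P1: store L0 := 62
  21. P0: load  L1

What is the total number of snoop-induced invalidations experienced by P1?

invalidations = 3

  op1 P1: load  L2 → I/S on L2; bus BusRd; mem=60
  op2 P1: load  L2 → I/S on L2; bus (none); mem=60
  op3 P1: load  L1 → I/S on L1; bus BusRd; mem=60
  op4 P0: load  L1 → S/S on L1; bus BusRd; mem=60
  op5 P0: store L0 := 60 → M/I on L0; bus BusRdX; mem=30
  op6 P0: load  L2 → S/S on L2; bus BusRd; mem=60
  op7 P1: store L0 := 58 → I/M on L0; bus BusRdX Flush; mem=60
  op8 P0: store L2 := 93 → M/I on L2; bus BusRdX; mem=60
  op9 P0: load  L1 → S/S on L1; bus (none); mem=60
  op10 P1: store L1 := 39 → I/M on L1; bus BusRdX; mem=60
  op11 P0: store L1 := 38 → M/I on L1; bus BusRdX Flush; mem=39
  op12 P0: store L0 := 63 → M/I on L0; bus BusRdX Flush; mem=58
  op13 P0: store L0 := 73 → M/I on L0; bus (none); mem=58
  op14 P0: load  L2 → M/I on L2; bus (none); mem=60
  op15 P1: store L0 := 19 → I/M on L0; bus BusRdX Flush; mem=73
  op16 P1: store L0 := 55 → I/M on L0; bus (none); mem=73
  op17 P1: store L0 := 35 → I/M on L0; bus (none); mem=73
  op18 P0: store L1 := 46 → M/I on L1; bus (none); mem=39
  op19 P0: load  L1 → M/I on L1; bus (none); mem=39
  op20 P1: store L0 := 62 → I/M on L0; bus (none); mem=73
  op21 P0: load  L1 → M/I on L1; bus (none); mem=39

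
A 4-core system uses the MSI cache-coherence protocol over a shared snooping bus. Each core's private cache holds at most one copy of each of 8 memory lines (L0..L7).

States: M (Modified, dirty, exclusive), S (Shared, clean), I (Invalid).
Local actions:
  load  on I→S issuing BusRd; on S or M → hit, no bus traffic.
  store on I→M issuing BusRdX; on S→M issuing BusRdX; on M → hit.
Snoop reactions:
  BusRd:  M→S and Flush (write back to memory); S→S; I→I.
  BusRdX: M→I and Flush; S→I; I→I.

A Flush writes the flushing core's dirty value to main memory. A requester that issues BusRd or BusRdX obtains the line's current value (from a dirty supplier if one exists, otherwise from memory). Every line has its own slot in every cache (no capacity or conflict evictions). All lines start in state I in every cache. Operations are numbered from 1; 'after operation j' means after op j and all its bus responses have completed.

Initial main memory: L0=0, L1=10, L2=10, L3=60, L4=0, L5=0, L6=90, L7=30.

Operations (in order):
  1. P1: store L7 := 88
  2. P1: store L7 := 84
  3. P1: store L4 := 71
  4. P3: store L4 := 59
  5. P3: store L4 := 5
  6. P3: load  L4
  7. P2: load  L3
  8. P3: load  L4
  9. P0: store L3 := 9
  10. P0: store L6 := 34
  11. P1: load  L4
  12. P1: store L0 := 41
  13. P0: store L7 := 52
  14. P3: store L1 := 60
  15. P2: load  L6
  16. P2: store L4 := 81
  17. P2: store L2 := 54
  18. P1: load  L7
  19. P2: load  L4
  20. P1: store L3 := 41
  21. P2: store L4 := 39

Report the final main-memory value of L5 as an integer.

memory[L5] = 0

[1] P1: store L7 := 88 | P0:I, P1:M(88), P2:I, P3:I | bus: BusRdX
[2] P1: store L7 := 84 | P0:I, P1:M(84), P2:I, P3:I | bus: none
[3] P1: store L4 := 71 | P0:I, P1:M(71), P2:I, P3:I | bus: BusRdX
[4] P3: store L4 := 59 | P0:I, P1:I, P2:I, P3:M(59) | bus: BusRdX,Flush
[5] P3: store L4 := 5 | P0:I, P1:I, P2:I, P3:M(5) | bus: none
[6] P3: load  L4 | P0:I, P1:I, P2:I, P3:M(5) | bus: none
[7] P2: load  L3 | P0:I, P1:I, P2:S(60), P3:I | bus: BusRd
[8] P3: load  L4 | P0:I, P1:I, P2:I, P3:M(5) | bus: none
[9] P0: store L3 := 9 | P0:M(9), P1:I, P2:I, P3:I | bus: BusRdX
[10] P0: store L6 := 34 | P0:M(34), P1:I, P2:I, P3:I | bus: BusRdX
[11] P1: load  L4 | P0:I, P1:S(5), P2:I, P3:S(5) | bus: BusRd,Flush
[12] P1: store L0 := 41 | P0:I, P1:M(41), P2:I, P3:I | bus: BusRdX
[13] P0: store L7 := 52 | P0:M(52), P1:I, P2:I, P3:I | bus: BusRdX,Flush
[14] P3: store L1 := 60 | P0:I, P1:I, P2:I, P3:M(60) | bus: BusRdX
[15] P2: load  L6 | P0:S(34), P1:I, P2:S(34), P3:I | bus: BusRd,Flush
[16] P2: store L4 := 81 | P0:I, P1:I, P2:M(81), P3:I | bus: BusRdX
[17] P2: store L2 := 54 | P0:I, P1:I, P2:M(54), P3:I | bus: BusRdX
[18] P1: load  L7 | P0:S(52), P1:S(52), P2:I, P3:I | bus: BusRd,Flush
[19] P2: load  L4 | P0:I, P1:I, P2:M(81), P3:I | bus: none
[20] P1: store L3 := 41 | P0:I, P1:M(41), P2:I, P3:I | bus: BusRdX,Flush
[21] P2: store L4 := 39 | P0:I, P1:I, P2:M(39), P3:I | bus: none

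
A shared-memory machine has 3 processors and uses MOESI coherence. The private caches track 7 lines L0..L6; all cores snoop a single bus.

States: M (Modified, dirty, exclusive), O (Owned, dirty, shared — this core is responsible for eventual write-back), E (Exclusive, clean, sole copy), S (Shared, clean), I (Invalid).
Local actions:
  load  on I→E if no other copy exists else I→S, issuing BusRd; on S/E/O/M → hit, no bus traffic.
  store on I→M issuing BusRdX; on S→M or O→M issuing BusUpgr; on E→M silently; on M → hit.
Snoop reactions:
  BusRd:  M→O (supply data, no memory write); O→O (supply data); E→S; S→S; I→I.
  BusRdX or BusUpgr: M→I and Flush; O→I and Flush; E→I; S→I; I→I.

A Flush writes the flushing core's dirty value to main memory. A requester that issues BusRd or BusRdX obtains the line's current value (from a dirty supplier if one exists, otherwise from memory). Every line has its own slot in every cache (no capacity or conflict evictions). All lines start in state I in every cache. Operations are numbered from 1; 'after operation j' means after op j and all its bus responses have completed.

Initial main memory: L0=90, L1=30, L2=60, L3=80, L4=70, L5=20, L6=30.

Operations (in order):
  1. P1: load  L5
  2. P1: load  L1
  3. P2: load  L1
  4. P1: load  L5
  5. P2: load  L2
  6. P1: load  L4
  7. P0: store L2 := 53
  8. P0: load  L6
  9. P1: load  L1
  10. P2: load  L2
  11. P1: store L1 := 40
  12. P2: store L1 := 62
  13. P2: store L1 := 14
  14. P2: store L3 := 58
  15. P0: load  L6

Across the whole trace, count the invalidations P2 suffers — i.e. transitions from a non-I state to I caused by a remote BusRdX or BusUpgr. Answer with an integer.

invalidations = 2

  op1 P1: load  L5 → I/E/I on L5; bus BusRd; mem=20
  op2 P1: load  L1 → I/E/I on L1; bus BusRd; mem=30
  op3 P2: load  L1 → I/S/S on L1; bus BusRd; mem=30
  op4 P1: load  L5 → I/E/I on L5; bus (none); mem=20
  op5 P2: load  L2 → I/I/E on L2; bus BusRd; mem=60
  op6 P1: load  L4 → I/E/I on L4; bus BusRd; mem=70
  op7 P0: store L2 := 53 → M/I/I on L2; bus BusRdX; mem=60
  op8 P0: load  L6 → E/I/I on L6; bus BusRd; mem=30
  op9 P1: load  L1 → I/S/S on L1; bus (none); mem=30
  op10 P2: load  L2 → O/I/S on L2; bus BusRd; mem=60
  op11 P1: store L1 := 40 → I/M/I on L1; bus BusUpgr; mem=30
  op12 P2: store L1 := 62 → I/I/M on L1; bus BusRdX Flush; mem=40
  op13 P2: store L1 := 14 → I/I/M on L1; bus (none); mem=40
  op14 P2: store L3 := 58 → I/I/M on L3; bus BusRdX; mem=80
  op15 P0: load  L6 → E/I/I on L6; bus (none); mem=30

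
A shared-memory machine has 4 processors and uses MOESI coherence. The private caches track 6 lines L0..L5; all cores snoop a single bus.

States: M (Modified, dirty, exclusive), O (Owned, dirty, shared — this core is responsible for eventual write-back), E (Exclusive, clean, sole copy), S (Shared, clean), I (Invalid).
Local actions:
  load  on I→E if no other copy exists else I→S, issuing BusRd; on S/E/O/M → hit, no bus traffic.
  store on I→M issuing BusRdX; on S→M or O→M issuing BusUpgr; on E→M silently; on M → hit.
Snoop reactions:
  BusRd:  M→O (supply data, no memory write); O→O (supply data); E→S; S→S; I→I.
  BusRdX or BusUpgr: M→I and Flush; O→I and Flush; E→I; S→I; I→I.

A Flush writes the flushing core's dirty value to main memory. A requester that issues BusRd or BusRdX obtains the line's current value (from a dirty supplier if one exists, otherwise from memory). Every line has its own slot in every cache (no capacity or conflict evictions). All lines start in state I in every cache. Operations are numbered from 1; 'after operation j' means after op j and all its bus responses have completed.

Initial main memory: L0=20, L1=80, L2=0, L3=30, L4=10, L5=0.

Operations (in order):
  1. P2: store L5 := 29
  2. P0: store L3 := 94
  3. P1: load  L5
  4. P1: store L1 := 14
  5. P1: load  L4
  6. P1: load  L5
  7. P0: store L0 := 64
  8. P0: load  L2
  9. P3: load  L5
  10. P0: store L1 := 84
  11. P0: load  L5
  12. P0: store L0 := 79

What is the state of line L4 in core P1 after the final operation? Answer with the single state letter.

step 1: P2: store L5 := 29  ⟶  IIMI  (L5)  txn=BusRdX  M[L5]=0
step 2: P0: store L3 := 94  ⟶  MIII  (L3)  txn=BusRdX  M[L3]=30
step 3: P1: load  L5  ⟶  ISOI  (L5)  txn=BusRd  M[L5]=0
step 4: P1: store L1 := 14  ⟶  IMII  (L1)  txn=BusRdX  M[L1]=80
step 5: P1: load  L4  ⟶  IEII  (L4)  txn=BusRd  M[L4]=10
step 6: P1: load  L5  ⟶  ISOI  (L5)  txn=∅  M[L5]=0
step 7: P0: store L0 := 64  ⟶  MIII  (L0)  txn=BusRdX  M[L0]=20
step 8: P0: load  L2  ⟶  EIII  (L2)  txn=BusRd  M[L2]=0
step 9: P3: load  L5  ⟶  ISOS  (L5)  txn=BusRd  M[L5]=0
step 10: P0: store L1 := 84  ⟶  MIII  (L1)  txn=BusRdX+Flush  M[L1]=14
step 11: P0: load  L5  ⟶  SSOS  (L5)  txn=BusRd  M[L5]=0
step 12: P0: store L0 := 79  ⟶  MIII  (L0)  txn=∅  M[L0]=20

state = E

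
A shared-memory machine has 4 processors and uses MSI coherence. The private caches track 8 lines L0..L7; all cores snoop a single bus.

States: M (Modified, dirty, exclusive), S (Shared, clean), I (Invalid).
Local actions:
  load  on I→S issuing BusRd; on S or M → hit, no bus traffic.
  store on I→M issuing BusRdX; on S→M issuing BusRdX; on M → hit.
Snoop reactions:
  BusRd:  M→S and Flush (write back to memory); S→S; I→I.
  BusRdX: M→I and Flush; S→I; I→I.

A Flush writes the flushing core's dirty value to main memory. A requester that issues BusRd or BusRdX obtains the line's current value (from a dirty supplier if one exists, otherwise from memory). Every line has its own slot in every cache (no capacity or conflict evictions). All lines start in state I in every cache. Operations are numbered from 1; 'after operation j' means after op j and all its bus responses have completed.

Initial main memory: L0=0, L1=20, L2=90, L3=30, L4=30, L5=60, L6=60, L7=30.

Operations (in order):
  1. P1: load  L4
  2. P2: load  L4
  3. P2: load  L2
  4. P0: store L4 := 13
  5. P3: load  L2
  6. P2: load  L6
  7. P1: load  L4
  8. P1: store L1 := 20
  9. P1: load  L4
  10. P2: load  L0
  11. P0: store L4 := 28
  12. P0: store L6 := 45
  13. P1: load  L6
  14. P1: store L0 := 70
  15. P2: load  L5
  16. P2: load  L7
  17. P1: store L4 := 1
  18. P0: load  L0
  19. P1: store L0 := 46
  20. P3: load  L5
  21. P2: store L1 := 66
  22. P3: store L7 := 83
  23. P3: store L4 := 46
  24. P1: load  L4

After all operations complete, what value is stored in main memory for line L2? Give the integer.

memory[L2] = 90

[1] P1: load  L4 | P0:I, P1:S(30), P2:I, P3:I | bus: BusRd
[2] P2: load  L4 | P0:I, P1:S(30), P2:S(30), P3:I | bus: BusRd
[3] P2: load  L2 | P0:I, P1:I, P2:S(90), P3:I | bus: BusRd
[4] P0: store L4 := 13 | P0:M(13), P1:I, P2:I, P3:I | bus: BusRdX
[5] P3: load  L2 | P0:I, P1:I, P2:S(90), P3:S(90) | bus: BusRd
[6] P2: load  L6 | P0:I, P1:I, P2:S(60), P3:I | bus: BusRd
[7] P1: load  L4 | P0:S(13), P1:S(13), P2:I, P3:I | bus: BusRd,Flush
[8] P1: store L1 := 20 | P0:I, P1:M(20), P2:I, P3:I | bus: BusRdX
[9] P1: load  L4 | P0:S(13), P1:S(13), P2:I, P3:I | bus: none
[10] P2: load  L0 | P0:I, P1:I, P2:S(0), P3:I | bus: BusRd
[11] P0: store L4 := 28 | P0:M(28), P1:I, P2:I, P3:I | bus: BusRdX
[12] P0: store L6 := 45 | P0:M(45), P1:I, P2:I, P3:I | bus: BusRdX
[13] P1: load  L6 | P0:S(45), P1:S(45), P2:I, P3:I | bus: BusRd,Flush
[14] P1: store L0 := 70 | P0:I, P1:M(70), P2:I, P3:I | bus: BusRdX
[15] P2: load  L5 | P0:I, P1:I, P2:S(60), P3:I | bus: BusRd
[16] P2: load  L7 | P0:I, P1:I, P2:S(30), P3:I | bus: BusRd
[17] P1: store L4 := 1 | P0:I, P1:M(1), P2:I, P3:I | bus: BusRdX,Flush
[18] P0: load  L0 | P0:S(70), P1:S(70), P2:I, P3:I | bus: BusRd,Flush
[19] P1: store L0 := 46 | P0:I, P1:M(46), P2:I, P3:I | bus: BusRdX
[20] P3: load  L5 | P0:I, P1:I, P2:S(60), P3:S(60) | bus: BusRd
[21] P2: store L1 := 66 | P0:I, P1:I, P2:M(66), P3:I | bus: BusRdX,Flush
[22] P3: store L7 := 83 | P0:I, P1:I, P2:I, P3:M(83) | bus: BusRdX
[23] P3: store L4 := 46 | P0:I, P1:I, P2:I, P3:M(46) | bus: BusRdX,Flush
[24] P1: load  L4 | P0:I, P1:S(46), P2:I, P3:S(46) | bus: BusRd,Flush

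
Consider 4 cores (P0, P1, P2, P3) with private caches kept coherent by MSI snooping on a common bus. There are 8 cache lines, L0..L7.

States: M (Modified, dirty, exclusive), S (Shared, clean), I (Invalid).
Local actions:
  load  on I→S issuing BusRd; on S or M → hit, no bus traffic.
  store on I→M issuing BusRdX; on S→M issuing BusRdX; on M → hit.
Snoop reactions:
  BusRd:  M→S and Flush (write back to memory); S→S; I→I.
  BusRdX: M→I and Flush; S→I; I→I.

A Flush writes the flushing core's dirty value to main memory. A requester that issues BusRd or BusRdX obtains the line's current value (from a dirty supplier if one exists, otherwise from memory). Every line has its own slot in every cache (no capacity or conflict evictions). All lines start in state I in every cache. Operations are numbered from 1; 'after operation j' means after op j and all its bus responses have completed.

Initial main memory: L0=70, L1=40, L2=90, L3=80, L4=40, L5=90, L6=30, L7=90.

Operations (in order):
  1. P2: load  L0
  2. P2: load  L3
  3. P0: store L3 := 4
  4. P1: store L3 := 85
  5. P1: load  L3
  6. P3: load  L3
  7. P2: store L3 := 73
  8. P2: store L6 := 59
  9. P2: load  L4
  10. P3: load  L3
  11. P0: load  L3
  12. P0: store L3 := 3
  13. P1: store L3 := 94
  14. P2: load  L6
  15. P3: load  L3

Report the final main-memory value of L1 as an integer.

memory[L1] = 40

[1] P2: load  L0 | P0:I, P1:I, P2:S(70), P3:I | bus: BusRd
[2] P2: load  L3 | P0:I, P1:I, P2:S(80), P3:I | bus: BusRd
[3] P0: store L3 := 4 | P0:M(4), P1:I, P2:I, P3:I | bus: BusRdX
[4] P1: store L3 := 85 | P0:I, P1:M(85), P2:I, P3:I | bus: BusRdX,Flush
[5] P1: load  L3 | P0:I, P1:M(85), P2:I, P3:I | bus: none
[6] P3: load  L3 | P0:I, P1:S(85), P2:I, P3:S(85) | bus: BusRd,Flush
[7] P2: store L3 := 73 | P0:I, P1:I, P2:M(73), P3:I | bus: BusRdX
[8] P2: store L6 := 59 | P0:I, P1:I, P2:M(59), P3:I | bus: BusRdX
[9] P2: load  L4 | P0:I, P1:I, P2:S(40), P3:I | bus: BusRd
[10] P3: load  L3 | P0:I, P1:I, P2:S(73), P3:S(73) | bus: BusRd,Flush
[11] P0: load  L3 | P0:S(73), P1:I, P2:S(73), P3:S(73) | bus: BusRd
[12] P0: store L3 := 3 | P0:M(3), P1:I, P2:I, P3:I | bus: BusRdX
[13] P1: store L3 := 94 | P0:I, P1:M(94), P2:I, P3:I | bus: BusRdX,Flush
[14] P2: load  L6 | P0:I, P1:I, P2:M(59), P3:I | bus: none
[15] P3: load  L3 | P0:I, P1:S(94), P2:I, P3:S(94) | bus: BusRd,Flush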